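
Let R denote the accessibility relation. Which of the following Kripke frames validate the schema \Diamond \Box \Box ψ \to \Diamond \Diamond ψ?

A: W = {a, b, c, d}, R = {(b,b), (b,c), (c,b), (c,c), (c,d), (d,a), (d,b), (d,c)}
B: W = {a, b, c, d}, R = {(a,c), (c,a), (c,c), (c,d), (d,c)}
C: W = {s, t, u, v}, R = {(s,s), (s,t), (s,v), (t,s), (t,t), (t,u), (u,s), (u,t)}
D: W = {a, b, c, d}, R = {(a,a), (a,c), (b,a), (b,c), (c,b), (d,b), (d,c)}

B, D

The schema corresponds to a generalized confluence (Geach) condition: \forall x \forall y (xRy \to \exists w (y R^2 w \wedge x R^2 w)).
A: fails — dRa but no w with aR²w and dR²w.
B: satisfies the condition.
C: fails — sRv but no w with vR²w and sR²w.
D: satisfies the condition.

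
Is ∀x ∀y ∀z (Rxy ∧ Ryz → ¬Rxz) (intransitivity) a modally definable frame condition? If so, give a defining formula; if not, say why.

If a class were modally definable it would be closed under surjective bounded morphisms (Goldblatt–Thomason).
The 7-cycle (worlds w0,w1,w2,w3,w4,w5,w6 with w0→w1→w2→w3→w4→w5→w6→w0) is intransitive. Mapping every world to a single reflexive point • is a surjective bounded morphism; the reflexive point is not intransitive (R••∧R•• but R••).
Hence intransitivity is not modally definable.

No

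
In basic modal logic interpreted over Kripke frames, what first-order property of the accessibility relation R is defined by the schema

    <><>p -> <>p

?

This is a form of the 4 axiom.
Its frame correspondent is transitivity — forall x forall y forall z (Rxy & Ryz -> Rxz).

Transitivity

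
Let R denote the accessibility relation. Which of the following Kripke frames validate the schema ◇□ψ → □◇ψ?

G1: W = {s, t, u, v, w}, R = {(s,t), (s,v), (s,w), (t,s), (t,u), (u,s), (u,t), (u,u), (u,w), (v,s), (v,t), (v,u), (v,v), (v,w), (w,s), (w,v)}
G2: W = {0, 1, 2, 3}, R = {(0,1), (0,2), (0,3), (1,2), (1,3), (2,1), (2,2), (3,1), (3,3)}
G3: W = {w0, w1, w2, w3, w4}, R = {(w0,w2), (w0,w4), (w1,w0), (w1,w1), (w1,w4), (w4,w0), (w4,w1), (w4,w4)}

The schema corresponds to convergence: ∀x ∀y ∀z (Rxy ∧ Rxz → ∃w (Ryw ∧ Rzw)).
G1: fails — Rut and Rus but t and s have no common successor.
G2: ✓.
G3: fails — Rw0w4 and Rw0w2 but w4 and w2 have no common successor.
Valid on: G2.

G2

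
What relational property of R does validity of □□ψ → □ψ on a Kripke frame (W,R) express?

Suppose □□ψ→□ψ is valid. Take Rxy and set V(ψ)={w : xR²w}. Then □□ψ at x, so □ψ at x, so ψ at y, i.e. ∃z(Rxz∧Rzy).

density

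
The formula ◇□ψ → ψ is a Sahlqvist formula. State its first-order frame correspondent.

Symmetry

Equivalently (dual form): ψ → □◇ψ.
Suppose ψ→□◇ψ is valid. Take Rxy and set V(ψ)={x}. Then ψ at x, so □◇ψ at x, so ◇ψ at y, so some z with Ryz has ψ; z=x, i.e. Ryx.
The converse is a direct semantic check.
So the correspondent is symmetry.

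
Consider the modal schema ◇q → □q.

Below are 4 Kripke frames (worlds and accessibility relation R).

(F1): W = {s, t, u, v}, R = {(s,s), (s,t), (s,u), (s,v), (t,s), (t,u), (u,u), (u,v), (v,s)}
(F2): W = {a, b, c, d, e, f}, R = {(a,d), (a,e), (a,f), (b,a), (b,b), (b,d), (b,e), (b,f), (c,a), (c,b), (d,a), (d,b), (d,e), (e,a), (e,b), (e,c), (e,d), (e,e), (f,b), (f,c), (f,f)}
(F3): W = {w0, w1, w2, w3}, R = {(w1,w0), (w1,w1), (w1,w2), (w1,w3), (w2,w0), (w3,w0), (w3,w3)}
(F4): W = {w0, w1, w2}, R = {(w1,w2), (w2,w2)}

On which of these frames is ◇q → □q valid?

(F4)

Frame correspondent (Sahlqvist): ∀x ∀y ∀z (Rxy ∧ Rxz → y = z) — i.e. partial functionality.
(F1): fails — s sees both s and t.
(F2): fails — a sees both d and e.
(F3): fails — w1 sees both w0 and w1.
(F4): satisfies the condition.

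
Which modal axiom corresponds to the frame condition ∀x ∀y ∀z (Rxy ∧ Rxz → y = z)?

◇r → □r

This is partial functionality; the standard corresponding axiom is CD: ◇r → □r.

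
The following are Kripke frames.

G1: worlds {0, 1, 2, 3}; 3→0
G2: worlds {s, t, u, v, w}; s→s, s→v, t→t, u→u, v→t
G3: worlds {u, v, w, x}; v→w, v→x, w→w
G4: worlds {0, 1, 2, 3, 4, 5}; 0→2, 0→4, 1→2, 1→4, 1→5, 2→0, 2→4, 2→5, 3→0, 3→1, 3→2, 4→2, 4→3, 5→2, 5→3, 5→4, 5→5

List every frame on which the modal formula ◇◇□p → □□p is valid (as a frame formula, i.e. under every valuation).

Frame correspondent (Sahlqvist): ∀x ∀y ∀z ((xR²y ∧ xR²z) → ∃w (yRw ∧ z = w)) — i.e. a generalized confluence (Geach) condition.
G1: holds.
G2: fails — sR²s, sR²t but no w* with sRw* and t=w*.
G3: holds.
G4: fails — 0R²0, 0R²0 but no w with 0Rw and 0=w.

G1, G3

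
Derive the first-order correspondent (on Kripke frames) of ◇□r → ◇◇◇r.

∀x ∀y (xRy → ∃w (yRw ∧ xR³w))

This is a Sahlqvist (Geach-type) schema ◇^1□^1r → □^0◇^3r.
Minimal-valuation argument: fix x; take any y with xR^1y and any z with xR^0z. Set V(r) to the set of worlds R-reachable from y in exactly 1 step. Then □^1r holds at y, so the antecedent holds at x; validity forces ◇^3r at z, giving a w with zR^3w and yR^1w.
First-order correspondent: ∀x ∀y (xRy → ∃w (yRw ∧ xR³w)).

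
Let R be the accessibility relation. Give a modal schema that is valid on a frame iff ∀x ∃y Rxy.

□r → ◇r

The condition is seriality. The D schema □r → ◇r defines it.
Suppose □r→◇r is valid. At any x set V(r)=W. Then □r at x, so ◇r at x, so x has a successor.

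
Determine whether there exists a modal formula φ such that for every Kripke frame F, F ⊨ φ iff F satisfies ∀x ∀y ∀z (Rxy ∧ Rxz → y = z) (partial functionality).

Yes: it is partial functionality, defined by the CD schema ◇p → □p.
Suppose ◇p→□p is valid. Take Rxy, Rxz and set V(p)={y}. Then ◇p at x, so □p at x, so p at z, i.e. z=y.

Yes, by ◇p → □p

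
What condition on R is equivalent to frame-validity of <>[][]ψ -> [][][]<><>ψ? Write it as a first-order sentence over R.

This is a Sahlqvist (Geach-type) schema ◇^1□^2ψ → □^3◇^2ψ.
First-order correspondent: forall x forall y forall z ((xRy & x R^3 z) -> exists w (y R^2 w & z R^2 w)).

forall x forall y forall z ((xRy & x R^3 z) -> exists w (y R^2 w & z R^2 w))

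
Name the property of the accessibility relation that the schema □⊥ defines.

Emptiness of R

This is the Ver axiom.
It corresponds to emptiness of R: ∀x ∀y ¬Rxy.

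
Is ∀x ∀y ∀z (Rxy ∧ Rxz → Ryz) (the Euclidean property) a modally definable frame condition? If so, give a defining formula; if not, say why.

Yes: it is the Euclidean property, defined by the 5 schema ◇q → □◇q.
Suppose ◇q→□◇q is valid. Take Rxy, Rxz and set V(q)={y}. Then ◇q at x, so □◇q at x, so ◇q at z, so some w with Rzw has q; w=y, i.e. Rzy. By symmetry of the argument, Ryz.

Yes — defined by ◇q → □◇q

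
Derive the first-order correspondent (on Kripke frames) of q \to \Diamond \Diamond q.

\forall x \exists w (x = w \wedge x R^2 w)

This is a Sahlqvist (Geach-type) schema ◇^0□^0q → □^0◇^2q.
Minimal-valuation argument: fix x; take any y with xR^0y and any z with xR^0z. Set V(q) to the set of worlds R-reachable from y in exactly 0 steps. Then □^0q holds at y, so the antecedent holds at x; validity forces ◇^2q at z, giving a w with zR^2w and yR^0w.
First-order correspondent: \forall x \exists w (x = w \wedge x R^2 w).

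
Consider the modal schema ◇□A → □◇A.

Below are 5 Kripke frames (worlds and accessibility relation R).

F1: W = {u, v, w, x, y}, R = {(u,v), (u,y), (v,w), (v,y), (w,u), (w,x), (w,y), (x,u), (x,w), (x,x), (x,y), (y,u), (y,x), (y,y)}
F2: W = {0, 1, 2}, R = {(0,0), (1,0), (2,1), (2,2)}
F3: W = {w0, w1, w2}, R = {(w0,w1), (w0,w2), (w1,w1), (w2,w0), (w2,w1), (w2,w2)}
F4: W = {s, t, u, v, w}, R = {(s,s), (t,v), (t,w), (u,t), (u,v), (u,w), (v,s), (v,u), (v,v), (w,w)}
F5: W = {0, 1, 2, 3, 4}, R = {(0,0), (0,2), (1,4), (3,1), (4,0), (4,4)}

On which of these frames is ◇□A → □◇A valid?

Frame correspondent (Sahlqvist): ∀x ∀y ∀z (Rxy ∧ Rxz → ∃w (Ryw ∧ Rzw)) — i.e. convergence.
F1: condition met.
F2: fails — R22 and R21 but 2 and 1 have no common successor.
F3: condition met.
F4: fails — Rtv and Rtw but v and w have no common successor.
F5: fails — R00 and R02 but 0 and 2 have no common successor.

F1, F3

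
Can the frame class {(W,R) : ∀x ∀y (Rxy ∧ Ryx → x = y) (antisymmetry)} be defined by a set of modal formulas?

Any modally definable frame class is closed under surjective bounded morphisms.
The 4-cycle (worlds s,t,u,v with s→t→u→v→s) is antisymmetric. Sending even-indexed worlds to s and odd-indexed worlds to t is a surjective bounded morphism onto the two-world frame with s↔t, which is not antisymmetric.
Hence antisymmetry is not modally definable.

No — not modally definable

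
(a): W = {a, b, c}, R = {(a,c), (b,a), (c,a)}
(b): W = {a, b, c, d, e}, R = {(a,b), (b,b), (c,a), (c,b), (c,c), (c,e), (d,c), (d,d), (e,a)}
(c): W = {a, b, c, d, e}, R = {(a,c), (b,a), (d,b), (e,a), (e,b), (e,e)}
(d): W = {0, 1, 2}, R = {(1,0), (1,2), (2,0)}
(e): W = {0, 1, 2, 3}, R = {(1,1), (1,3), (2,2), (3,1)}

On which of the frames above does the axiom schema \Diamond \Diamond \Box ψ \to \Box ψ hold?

(a)

Frame correspondent (Sahlqvist): \forall x \forall y \forall z ((x R^2 y \wedge xRz) \to \exists w (yRw \wedge z = w)) — i.e. a generalized confluence (Geach) condition.
(a): ✓.
(b): fails — cR²a, cRa but no w with aRw and a=w.
(c): fails — bR²c, bRa but no w with cRw and a=w.
(d): fails — 1R²0, 1R0 but no w with 0Rw and 0=w.
(e): fails — 1R²3, 1R3 but no w with 3Rw and 3=w.
Valid on: (a).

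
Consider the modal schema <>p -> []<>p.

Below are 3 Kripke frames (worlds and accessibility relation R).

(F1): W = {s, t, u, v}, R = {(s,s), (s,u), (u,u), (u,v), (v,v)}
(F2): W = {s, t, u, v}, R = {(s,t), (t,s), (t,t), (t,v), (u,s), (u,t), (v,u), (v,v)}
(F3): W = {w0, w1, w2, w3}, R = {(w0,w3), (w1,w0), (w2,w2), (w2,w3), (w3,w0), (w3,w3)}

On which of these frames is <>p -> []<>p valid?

none

The schema corresponds to the Euclidean property: forall x forall y forall z (Rxy & Rxz -> Ryz).
(F1): fails — Rsu and Rss but not Rus.
(F2): fails — Rtv and Rts but not Rvs.
(F3): fails — Rw1w0 and Rw1w0 but not Rw0w0.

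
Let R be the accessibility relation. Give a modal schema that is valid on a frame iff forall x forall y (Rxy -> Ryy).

This is shift-reflexivity; the standard corresponding axiom is T□: □(□s → s).
Suppose □(□s→s) is valid. Take Rxy and set V(s)={w : Ryw}. Then at y, □s holds; since □(□s→s) at x, □s→s at y, so s at y, i.e. Ryy.

□(□s → s)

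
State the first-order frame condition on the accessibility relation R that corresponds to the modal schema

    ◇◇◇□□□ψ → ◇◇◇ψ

This is a Sahlqvist (Geach-type) schema ◇^3□^3ψ → □^0◇^3ψ.
Minimal-valuation argument: fix x; take any y with xR^3y and any z with xR^0z. Set V(ψ) to the set of worlds R-reachable from y in exactly 3 steps. Then □^3ψ holds at y, so the antecedent holds at x; validity forces ◇^3ψ at z, giving a w with zR^3w and yR^3w.
First-order correspondent: ∀x ∀y (xR³y → ∃w (yR³w ∧ xR³w)).

∀x ∀y (xR³y → ∃w (yR³w ∧ xR³w))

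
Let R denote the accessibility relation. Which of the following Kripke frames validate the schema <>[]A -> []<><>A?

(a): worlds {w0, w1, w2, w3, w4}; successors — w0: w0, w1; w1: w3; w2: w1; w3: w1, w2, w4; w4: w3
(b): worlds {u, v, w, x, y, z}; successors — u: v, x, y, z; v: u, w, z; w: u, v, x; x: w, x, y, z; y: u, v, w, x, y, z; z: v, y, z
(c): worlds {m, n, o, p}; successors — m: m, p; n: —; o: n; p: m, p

Frame correspondent (Sahlqvist): forall x forall y forall z ((xRy & xRz) -> exists w (yRw & z R^2 w)) — i.e. a generalized confluence (Geach) condition.
(a): fails — w0Rw1, w0Rw1 but no w with w1Rw and w1R²w.
(b): condition met.
(c): fails — oRn, oRn but no w with nRw and nR²w.

(b)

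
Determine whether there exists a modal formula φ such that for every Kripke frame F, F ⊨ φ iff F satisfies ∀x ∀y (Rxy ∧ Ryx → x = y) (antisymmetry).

Modal frame validity is preserved under surjective bounded morphisms.
The 8-cycle (worlds 0,1,2,3,4,5,6,7 with 0→1→2→3→4→5→6→7→0) is antisymmetric. Sending even-indexed worlds to • and odd-indexed worlds to ∘ is a surjective bounded morphism onto the two-world frame with •↔∘, which is not antisymmetric.
Hence antisymmetry is not modally definable.

No — not modally definable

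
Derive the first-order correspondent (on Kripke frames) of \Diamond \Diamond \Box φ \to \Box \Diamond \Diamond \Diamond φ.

This is a Sahlqvist (Geach-type) schema ◇^2□^1φ → □^1◇^3φ.
First-order correspondent: \forall x \forall y \forall z ((x R^2 y \wedge xRz) \to \exists w (yRw \wedge z R^3 w)).

\forall x \forall y \forall z ((x R^2 y \wedge xRz) \to \exists w (yRw \wedge z R^3 w))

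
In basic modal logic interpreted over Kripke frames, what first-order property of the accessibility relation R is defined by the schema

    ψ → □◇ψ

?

Suppose ψ→□◇ψ is valid. Take Rxy and set V(ψ)={x}. Then ψ at x, so □◇ψ at x, so ◇ψ at y, so some z with Ryz has ψ; z=x, i.e. Ryx.
The converse is a direct semantic check.
So the correspondent is symmetry.

Symmetry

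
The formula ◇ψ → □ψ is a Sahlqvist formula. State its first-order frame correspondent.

partial functionality: ∀x ∀y ∀z (Rxy ∧ Rxz → y = z)

This schema is the CD axiom.
Its frame correspondent is partial functionality — ∀x ∀y ∀z (Rxy ∧ Rxz → y = z).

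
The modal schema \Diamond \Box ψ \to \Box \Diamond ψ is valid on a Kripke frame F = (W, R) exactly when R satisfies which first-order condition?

This schema is the .2 axiom.
It corresponds to convergence: \forall x \forall y \forall z (Rxy \wedge Rxz \to \exists w (Ryw \wedge Rzw)).

convergence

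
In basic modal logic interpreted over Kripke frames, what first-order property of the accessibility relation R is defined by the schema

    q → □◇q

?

Suppose q→□◇q is valid. Take Rxy and set V(q)={x}. Then q at x, so □◇q at x, so ◇q at y, so some z with Ryz has q; z=x, i.e. Ryx.

symmetry: ∀x ∀y (Rxy → Ryx)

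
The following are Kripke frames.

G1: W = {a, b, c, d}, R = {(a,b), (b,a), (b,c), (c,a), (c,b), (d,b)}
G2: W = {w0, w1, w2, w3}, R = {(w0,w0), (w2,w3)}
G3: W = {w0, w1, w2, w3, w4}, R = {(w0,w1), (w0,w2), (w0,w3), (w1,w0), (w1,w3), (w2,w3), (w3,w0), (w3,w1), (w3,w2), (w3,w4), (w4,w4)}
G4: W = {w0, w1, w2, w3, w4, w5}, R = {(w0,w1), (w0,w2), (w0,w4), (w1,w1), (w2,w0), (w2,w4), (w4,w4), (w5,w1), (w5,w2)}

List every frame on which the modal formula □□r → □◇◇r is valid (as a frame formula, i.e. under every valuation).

This is the axiom for a generalized confluence (Geach) condition; its first-order frame correspondent is ∀x ∀z (xRz → ∃w (xR²w ∧ zR²w)).
G1: satisfies the condition.
G2: fails — w2Rw3 but no w with w2R²w and w3R²w.
G3: satisfies the condition.
G4: satisfies the condition.
Valid on: G1, G3, G4.

G1, G3, G4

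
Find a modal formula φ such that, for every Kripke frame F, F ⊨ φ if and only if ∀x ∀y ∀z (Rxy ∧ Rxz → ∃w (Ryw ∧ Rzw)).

This is convergence; the standard corresponding axiom is .2: ◇□ψ → □◇ψ.
Suppose ◇□ψ→□◇ψ is valid. Take Rxy, Rxz and set V(ψ)={w : Ryw}. Then □ψ at y so ◇□ψ at x, so □◇ψ at x, so ◇ψ at z, giving w with Rzw and Ryw.

◇□ψ → □◇ψ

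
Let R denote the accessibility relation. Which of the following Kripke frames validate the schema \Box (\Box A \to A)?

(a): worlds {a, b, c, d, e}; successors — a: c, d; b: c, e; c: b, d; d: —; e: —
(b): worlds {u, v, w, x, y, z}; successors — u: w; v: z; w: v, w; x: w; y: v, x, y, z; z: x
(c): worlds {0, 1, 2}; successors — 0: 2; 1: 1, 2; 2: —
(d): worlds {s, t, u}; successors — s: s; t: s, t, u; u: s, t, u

(d)

The schema corresponds to shift-reflexivity: \forall x \forall y (Rxy \to Ryy).
(a): fails — Rbc but not Rcc.
(b): fails — Ryx but not Rxx.
(c): fails — R12 but not R22.
(d): holds.
Valid on: (d).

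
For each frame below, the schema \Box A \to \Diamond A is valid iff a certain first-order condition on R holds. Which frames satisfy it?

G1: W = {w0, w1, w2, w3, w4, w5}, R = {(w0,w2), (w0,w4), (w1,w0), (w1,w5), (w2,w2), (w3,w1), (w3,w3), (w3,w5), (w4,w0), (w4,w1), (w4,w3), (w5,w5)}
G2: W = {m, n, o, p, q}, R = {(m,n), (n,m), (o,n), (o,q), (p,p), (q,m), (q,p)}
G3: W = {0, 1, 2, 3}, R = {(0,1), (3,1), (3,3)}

This is the axiom for seriality; its first-order frame correspondent is \forall x \exists y Rxy.
G1: condition met.
G2: condition met.
G3: fails — world 1 has no successor.
Valid on: G1, G2.

G1, G2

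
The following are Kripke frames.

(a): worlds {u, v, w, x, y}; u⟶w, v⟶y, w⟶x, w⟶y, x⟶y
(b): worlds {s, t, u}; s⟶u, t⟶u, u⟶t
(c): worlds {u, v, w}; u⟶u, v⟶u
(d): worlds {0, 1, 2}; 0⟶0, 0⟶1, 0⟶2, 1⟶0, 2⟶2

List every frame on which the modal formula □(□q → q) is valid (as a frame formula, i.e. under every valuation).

(c)

Frame correspondent (Sahlqvist): ∀x ∀y (Rxy → Ryy) — i.e. shift-reflexivity.
(a): fails — Ruw but not Rww.
(b): fails — Rsu but not Ruu.
(c): holds.
(d): fails — R01 but not R11.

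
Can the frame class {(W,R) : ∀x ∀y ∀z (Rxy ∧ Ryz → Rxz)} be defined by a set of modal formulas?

The condition is transitivity. A defining modal formula is □r → □□r.
Suppose □r→□□r is valid. Take Rxy, Ryz and set V(r)={w : Rxw}. Then □r at x, so □□r at x, so □r at y, so r at z, i.e. Rxz.

Yes — defined by □r → □□r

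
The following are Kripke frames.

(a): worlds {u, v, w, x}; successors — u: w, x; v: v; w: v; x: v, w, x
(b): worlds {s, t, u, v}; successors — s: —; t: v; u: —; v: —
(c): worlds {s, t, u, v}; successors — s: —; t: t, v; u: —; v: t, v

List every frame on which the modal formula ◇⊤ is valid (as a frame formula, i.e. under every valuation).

(a)

This is the axiom for seriality; its first-order frame correspondent is ∀x ∃y Rxy.
(a): condition met.
(b): fails — world s has no successor.
(c): fails — world s has no successor.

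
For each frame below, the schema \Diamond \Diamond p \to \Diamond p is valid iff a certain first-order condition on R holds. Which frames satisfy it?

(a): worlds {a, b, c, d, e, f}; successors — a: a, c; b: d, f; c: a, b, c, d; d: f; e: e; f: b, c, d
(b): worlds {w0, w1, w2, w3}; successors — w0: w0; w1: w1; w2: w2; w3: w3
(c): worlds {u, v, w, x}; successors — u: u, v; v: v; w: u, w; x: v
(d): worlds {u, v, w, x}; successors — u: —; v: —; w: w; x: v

The schema corresponds to transitivity: \forall x \forall y \forall z (Rxy \wedge Ryz \to Rxz).
(a): fails — Rcd and Rdf but not Rcf.
(b): ✓.
(c): fails — Rwu and Ruv but not Rwv.
(d): ✓.
Valid on: (b), (d).

(b), (d)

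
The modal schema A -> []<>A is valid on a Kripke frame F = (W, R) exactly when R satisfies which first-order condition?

Symmetry

Suppose A→□◇A is valid. Take Rxy and set V(A)={x}. Then A at x, so □◇A at x, so ◇A at y, so some z with Ryz has A; z=x, i.e. Ryx.
Conversely, any frame satisfying forall x forall y (Rxy -> Ryx) validates the schema.
So the correspondent is symmetry.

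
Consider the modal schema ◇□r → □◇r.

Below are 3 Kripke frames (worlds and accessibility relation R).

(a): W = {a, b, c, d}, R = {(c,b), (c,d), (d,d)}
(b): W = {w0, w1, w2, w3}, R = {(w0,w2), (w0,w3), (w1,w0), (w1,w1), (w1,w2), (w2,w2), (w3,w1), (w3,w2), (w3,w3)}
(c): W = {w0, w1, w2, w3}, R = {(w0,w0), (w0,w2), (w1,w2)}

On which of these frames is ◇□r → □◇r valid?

(b)

This is the axiom for convergence; its first-order frame correspondent is ∀x ∀y ∀z (Rxy ∧ Rxz → ∃w (Ryw ∧ Rzw)).
(a): fails — Rcb and Rcb but b and b have no common successor.
(b): holds.
(c): fails — Rw0w2 and Rw0w2 but w2 and w2 have no common successor.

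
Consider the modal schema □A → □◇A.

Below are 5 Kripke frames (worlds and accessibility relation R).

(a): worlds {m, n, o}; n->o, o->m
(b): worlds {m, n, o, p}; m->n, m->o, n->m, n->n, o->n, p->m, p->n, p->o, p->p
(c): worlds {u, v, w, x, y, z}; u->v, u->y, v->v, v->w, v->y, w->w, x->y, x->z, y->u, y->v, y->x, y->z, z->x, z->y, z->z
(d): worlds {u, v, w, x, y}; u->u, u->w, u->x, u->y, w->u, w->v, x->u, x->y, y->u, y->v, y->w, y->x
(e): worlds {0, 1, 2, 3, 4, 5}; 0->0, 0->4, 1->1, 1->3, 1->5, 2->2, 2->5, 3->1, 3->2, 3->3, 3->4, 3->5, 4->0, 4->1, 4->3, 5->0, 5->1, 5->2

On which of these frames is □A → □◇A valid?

The schema corresponds to a generalized confluence (Geach) condition: ∀x ∀z (xRz → ∃w (xRw ∧ zRw)).
(a): fails — nRo but no w with nRw and oRw.
(b): condition met.
(c): condition met.
(d): fails — wRv but no t with wRt and vRt.
(e): condition met.
Valid on: (b), (c), (e).

(b), (c), (e)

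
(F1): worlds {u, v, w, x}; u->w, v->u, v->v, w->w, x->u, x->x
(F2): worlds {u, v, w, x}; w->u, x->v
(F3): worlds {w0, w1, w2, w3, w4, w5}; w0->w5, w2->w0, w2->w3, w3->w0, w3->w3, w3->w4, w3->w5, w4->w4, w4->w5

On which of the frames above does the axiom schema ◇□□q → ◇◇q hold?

This is the axiom for a generalized confluence (Geach) condition; its first-order frame correspondent is ∀x ∀y (xRy → ∃w (yR²w ∧ xR²w)).
(F1): ✓.
(F2): fails — wRu but no t with uR²t and wR²t.
(F3): fails — w0Rw5 but no w with w5R²w and w0R²w.
Valid on: (F1).

(F1)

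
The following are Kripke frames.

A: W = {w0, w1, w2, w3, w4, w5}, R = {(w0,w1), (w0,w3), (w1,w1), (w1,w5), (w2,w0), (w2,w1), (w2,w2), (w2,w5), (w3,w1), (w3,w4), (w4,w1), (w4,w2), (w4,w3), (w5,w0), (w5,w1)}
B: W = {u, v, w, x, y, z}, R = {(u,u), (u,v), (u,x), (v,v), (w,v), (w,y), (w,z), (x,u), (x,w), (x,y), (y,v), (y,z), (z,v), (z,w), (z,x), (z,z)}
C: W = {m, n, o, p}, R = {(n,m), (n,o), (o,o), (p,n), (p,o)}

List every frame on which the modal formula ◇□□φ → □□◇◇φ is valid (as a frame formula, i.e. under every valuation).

The schema corresponds to a generalized confluence (Geach) condition: ∀x ∀y ∀z ((xRy ∧ xR²z) → ∃w (yR²w ∧ zR²w)).
A: holds.
B: holds.
C: fails — nRm, nR²o but no w with mR²w and oR²w.
Valid on: A, B.

A, B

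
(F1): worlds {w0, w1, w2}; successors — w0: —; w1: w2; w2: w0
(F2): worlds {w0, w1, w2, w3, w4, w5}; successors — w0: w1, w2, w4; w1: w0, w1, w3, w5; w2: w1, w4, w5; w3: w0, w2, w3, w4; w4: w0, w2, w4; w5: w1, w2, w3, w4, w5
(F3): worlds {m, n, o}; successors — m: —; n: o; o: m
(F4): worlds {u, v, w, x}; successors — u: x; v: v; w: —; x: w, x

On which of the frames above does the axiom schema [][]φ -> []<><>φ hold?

(F2)

This is the axiom for a generalized confluence (Geach) condition; its first-order frame correspondent is forall x forall z (xRz -> exists w (x R^2 w & z R^2 w)).
(F1): fails — w1Rw2 but no w with w1R²w and w2R²w.
(F2): condition met.
(F3): fails — nRo but no w with nR²w and oR²w.
(F4): fails — xRw but no t with xR²t and wR²t.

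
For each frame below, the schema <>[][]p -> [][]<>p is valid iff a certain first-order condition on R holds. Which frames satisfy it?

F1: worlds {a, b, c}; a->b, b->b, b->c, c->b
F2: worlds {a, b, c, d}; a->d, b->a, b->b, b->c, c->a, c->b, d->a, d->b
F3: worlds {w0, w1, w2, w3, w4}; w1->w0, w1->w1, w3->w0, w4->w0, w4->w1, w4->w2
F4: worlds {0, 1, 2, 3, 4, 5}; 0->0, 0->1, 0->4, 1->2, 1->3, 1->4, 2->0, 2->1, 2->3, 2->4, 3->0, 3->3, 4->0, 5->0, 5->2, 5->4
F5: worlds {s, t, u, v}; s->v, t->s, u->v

F1, F4

Frame correspondent (Sahlqvist): forall x forall y forall z ((xRy & x R^2 z) -> exists w (y R^2 w & zRw)) — i.e. a generalized confluence (Geach) condition.
F1: holds.
F2: fails — bRa, bR²a but no w with aR²w and aRw.
F3: fails — w1Rw0, w1R²w0 but no w with w0R²w and w0Rw.
F4: holds.
F5: fails — tRs, tR²v but no w with sR²w and vRw.
Valid on: F1, F4.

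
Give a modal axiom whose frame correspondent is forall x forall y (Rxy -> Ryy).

A defining formula is □(□r → r) (the T□ axiom).

□(□r → r)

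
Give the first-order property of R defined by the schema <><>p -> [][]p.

forall x forall y forall z ((x R^2 y & x R^2 z) -> exists w (y = w & z = w))

This is a Sahlqvist (Geach-type) schema ◇^2□^0p → □^2◇^0p.
First-order correspondent: forall x forall y forall z ((x R^2 y & x R^2 z) -> exists w (y = w & z = w)).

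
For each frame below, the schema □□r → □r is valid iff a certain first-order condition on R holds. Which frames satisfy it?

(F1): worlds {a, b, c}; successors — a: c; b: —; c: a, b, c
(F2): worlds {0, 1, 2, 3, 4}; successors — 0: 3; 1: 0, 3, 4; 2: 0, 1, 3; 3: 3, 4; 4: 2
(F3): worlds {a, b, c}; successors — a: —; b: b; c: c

The schema corresponds to density: ∀x ∀y (Rxy → ∃z (Rxz ∧ Rzy)).
(F1): condition met.
(F2): fails — R10 but no z with R1z and Rz0.
(F3): condition met.

(F1), (F3)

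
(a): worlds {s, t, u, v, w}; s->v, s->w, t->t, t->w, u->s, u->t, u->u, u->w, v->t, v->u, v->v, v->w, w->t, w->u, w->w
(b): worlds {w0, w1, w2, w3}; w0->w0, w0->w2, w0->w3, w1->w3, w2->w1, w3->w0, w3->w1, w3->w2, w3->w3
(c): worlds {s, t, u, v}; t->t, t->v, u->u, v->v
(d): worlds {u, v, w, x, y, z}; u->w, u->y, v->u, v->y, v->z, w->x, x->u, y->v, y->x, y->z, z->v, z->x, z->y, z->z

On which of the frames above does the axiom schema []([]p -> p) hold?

This is the axiom for shift-reflexivity; its first-order frame correspondent is forall x forall y (Rxy -> Ryy).
(a): fails — Rus but not Rss.
(b): fails — Rw3w1 but not Rw1w1.
(c): holds.
(d): fails — Ryx but not Rxx.

(c)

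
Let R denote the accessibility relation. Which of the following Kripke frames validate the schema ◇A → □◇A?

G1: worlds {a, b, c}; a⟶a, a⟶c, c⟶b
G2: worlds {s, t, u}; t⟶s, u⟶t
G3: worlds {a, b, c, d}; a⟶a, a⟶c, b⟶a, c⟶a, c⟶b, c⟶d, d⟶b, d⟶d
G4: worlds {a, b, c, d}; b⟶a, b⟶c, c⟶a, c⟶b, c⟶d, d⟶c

The schema corresponds to the Euclidean property: ∀x ∀y ∀z (Rxy ∧ Rxz → Ryz).
G1: fails — Rac and Raa but not Rca.
G2: fails — Rts and Rts but not Rss.
G3: fails — Rac and Rac but not Rcc.
G4: fails — Rbc and Rbc but not Rcc.

none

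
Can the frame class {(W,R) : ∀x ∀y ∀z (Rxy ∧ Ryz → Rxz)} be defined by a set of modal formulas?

Yes: it is transitivity, defined by the 4 schema □p → □□p.

Yes — defined by □p → □□p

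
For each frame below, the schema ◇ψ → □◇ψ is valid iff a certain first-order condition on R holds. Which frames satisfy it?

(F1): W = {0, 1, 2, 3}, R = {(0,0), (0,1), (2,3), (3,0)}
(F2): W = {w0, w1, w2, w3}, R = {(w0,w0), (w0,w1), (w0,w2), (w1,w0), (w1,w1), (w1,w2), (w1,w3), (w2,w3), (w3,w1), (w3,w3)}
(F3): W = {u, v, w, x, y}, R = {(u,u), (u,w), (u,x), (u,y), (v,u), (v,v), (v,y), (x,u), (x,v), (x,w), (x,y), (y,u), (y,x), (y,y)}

none

This is the axiom for the Euclidean property; its first-order frame correspondent is ∀x ∀y ∀z (Rxy ∧ Rxz → Ryz).
(F1): fails — R01 and R00 but not R10.
(F2): fails — Rw0w2 and Rw0w1 but not Rw2w1.
(F3): fails — Ruw and Ruw but not Rww.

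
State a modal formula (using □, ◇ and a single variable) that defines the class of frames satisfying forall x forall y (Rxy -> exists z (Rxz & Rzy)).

□□q → □q

The condition is density. The C4 schema □□q → □q defines it.
Suppose □□q→□q is valid. Take Rxy and set V(q)={w : xR²w}. Then □□q at x, so □q at x, so q at y, i.e. ∃z(Rxz∧Rzy).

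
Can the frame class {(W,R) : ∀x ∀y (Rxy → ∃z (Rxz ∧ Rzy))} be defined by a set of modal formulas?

This is a Sahlqvist condition; the C4 axiom □□r → □r defines it.

Yes — defined by □□r → □r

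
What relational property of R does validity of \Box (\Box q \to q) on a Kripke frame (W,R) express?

Suppose □(□q→q) is valid. Take Rxy and set V(q)={w : Ryw}. Then at y, □q holds; since □(□q→q) at x, □q→q at y, so q at y, i.e. Ryy.

shift-reflexivity: \forall x \forall y (Rxy \to Ryy)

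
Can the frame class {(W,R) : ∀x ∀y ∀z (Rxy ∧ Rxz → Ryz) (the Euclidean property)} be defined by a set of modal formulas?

This is a Sahlqvist condition; the 5 axiom ◇q → □◇q defines it.

Yes, by ◇q → □◇q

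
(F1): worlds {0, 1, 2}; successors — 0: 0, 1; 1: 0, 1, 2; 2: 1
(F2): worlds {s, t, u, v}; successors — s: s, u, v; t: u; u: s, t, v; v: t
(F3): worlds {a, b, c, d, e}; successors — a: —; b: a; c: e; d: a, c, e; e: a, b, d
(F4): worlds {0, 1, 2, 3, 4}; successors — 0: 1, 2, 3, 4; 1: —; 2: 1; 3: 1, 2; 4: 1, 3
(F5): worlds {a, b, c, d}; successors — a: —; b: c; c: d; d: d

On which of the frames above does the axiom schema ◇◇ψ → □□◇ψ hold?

Frame correspondent (Sahlqvist): ∀x ∀y ∀z ((xR²y ∧ xR²z) → ∃w (y = w ∧ zRw)) — i.e. a generalized confluence (Geach) condition.
(F1): fails — 0R²0, 0R²2 but no w with 0=w and 2Rw.
(F2): fails — sR²s, sR²t but no w with s=w and tRw.
(F3): fails — cR²a, cR²a but no w with a=w and aRw.
(F4): fails — 0R²1, 0R²1 but no w with 1=w and 1Rw.
(F5): condition met.
Valid on: (F5).

(F5)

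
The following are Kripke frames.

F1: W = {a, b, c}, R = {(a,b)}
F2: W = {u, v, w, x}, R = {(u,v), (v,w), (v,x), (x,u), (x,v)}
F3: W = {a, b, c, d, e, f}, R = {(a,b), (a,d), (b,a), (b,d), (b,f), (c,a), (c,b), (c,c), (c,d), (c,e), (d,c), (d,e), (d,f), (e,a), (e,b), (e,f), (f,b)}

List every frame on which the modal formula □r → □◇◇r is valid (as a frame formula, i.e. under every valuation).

This is the axiom for a generalized confluence (Geach) condition; its first-order frame correspondent is ∀x ∀z (xRz → ∃w (xRw ∧ zR²w)).
F1: fails — aRb but no w with aRw and bR²w.
F2: fails — vRw but no t with vRt and wR²t.
F3: holds.
Valid on: F3.

F3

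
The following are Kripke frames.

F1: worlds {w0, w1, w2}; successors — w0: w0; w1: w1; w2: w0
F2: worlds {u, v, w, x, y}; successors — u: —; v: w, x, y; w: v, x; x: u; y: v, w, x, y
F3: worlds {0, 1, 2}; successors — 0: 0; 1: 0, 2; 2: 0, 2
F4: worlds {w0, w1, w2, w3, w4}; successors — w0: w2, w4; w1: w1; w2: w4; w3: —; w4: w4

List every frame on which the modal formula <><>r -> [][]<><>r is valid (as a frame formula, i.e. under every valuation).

This is the axiom for a generalized confluence (Geach) condition; its first-order frame correspondent is forall x forall y forall z ((x R^2 y & x R^2 z) -> exists w (y = w & z R^2 w)).
F1: condition met.
F2: fails — vR²u, vR²u but no t with u=t and uR²t.
F3: fails — 1R²2, 1R²0 but no w with 2=w and 0R²w.
F4: condition met.
Valid on: F1, F4.

F1, F4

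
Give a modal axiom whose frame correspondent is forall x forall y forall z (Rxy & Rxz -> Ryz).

This is the Euclidean property; the standard corresponding axiom is 5: ◇p → □◇p.
Suppose ◇p→□◇p is valid. Take Rxy, Rxz and set V(p)={y}. Then ◇p at x, so □◇p at x, so ◇p at z, so some w with Rzw has p; w=y, i.e. Rzy. By symmetry of the argument, Ryz.

◇p → □◇p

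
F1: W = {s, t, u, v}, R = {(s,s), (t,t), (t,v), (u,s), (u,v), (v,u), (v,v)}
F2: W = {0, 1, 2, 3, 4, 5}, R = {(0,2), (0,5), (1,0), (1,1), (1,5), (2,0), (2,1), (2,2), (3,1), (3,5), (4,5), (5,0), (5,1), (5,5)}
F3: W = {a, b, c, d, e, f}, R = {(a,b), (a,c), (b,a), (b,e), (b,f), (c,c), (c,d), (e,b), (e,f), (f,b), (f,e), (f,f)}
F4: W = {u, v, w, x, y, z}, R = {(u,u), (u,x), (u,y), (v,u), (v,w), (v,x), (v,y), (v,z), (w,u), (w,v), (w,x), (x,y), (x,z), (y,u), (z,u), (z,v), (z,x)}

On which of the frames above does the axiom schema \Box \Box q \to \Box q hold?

Frame correspondent (Sahlqvist): \forall x \forall y (Rxy \to \exists z (Rxz \wedge Rzy)) — i.e. density.
F1: condition met.
F2: condition met.
F3: fails — Rab but no z with Raz and Rzb.
F4: fails — Rvw but no t with Rvt and Rtw.
Valid on: F1, F2.

F1, F2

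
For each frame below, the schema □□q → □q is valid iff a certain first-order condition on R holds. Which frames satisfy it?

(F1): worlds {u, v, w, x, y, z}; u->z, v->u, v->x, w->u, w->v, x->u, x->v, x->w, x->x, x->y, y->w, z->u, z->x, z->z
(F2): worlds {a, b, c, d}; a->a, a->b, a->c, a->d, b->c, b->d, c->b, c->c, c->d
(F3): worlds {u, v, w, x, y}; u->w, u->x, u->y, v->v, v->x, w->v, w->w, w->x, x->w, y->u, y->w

(F2)

The schema corresponds to density: ∀x ∀y (Rxy → ∃z (Rxz ∧ Rzy)).
(F1): fails — Ryw but no t with Ryt and Rtw.
(F2): ✓.
(F3): fails — Ruy but no z with Ruz and Rzy.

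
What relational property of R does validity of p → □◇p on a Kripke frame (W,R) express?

Symmetry

Suppose p→□◇p is valid. Take Rxy and set V(p)={x}. Then p at x, so □◇p at x, so ◇p at y, so some z with Ryz has p; z=x, i.e. Ryx.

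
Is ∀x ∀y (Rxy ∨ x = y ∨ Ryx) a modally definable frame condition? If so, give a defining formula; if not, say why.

If a class were modally definable it would be closed under disjoint unions (Goldblatt–Thomason).
Take 4 disjoint single-world reflexive frames: each is trivially connected, but their disjoint union has 4 worlds with no edge between distinct components, so it is not connected.
So the class is not modally definable.

Not definable by any modal formula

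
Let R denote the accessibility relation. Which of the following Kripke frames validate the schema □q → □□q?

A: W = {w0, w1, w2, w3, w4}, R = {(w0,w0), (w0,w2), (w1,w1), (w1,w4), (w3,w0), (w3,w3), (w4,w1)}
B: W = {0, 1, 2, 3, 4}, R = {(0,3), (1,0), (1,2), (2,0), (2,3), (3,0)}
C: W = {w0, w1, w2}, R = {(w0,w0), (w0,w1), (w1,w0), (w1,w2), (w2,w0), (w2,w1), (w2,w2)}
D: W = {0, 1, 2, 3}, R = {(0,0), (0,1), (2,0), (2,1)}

The schema corresponds to transitivity: ∀x ∀y ∀z (Rxy ∧ Ryz → Rxz).
A: fails — Rw3w0 and Rw0w2 but not Rw3w2.
B: fails — R10 and R03 but not R13.
C: fails — Rw1w2 and Rw2w1 but not Rw1w1.
D: ✓.

D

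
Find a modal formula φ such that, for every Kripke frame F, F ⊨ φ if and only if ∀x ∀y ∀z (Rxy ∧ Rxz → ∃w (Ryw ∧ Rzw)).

◇□r → □◇r

A defining formula is ◇□r → □◇r (the .2 axiom).
Suppose ◇□r→□◇r is valid. Take Rxy, Rxz and set V(r)={w : Ryw}. Then □r at y so ◇□r at x, so □◇r at x, so ◇r at z, giving w with Rzw and Ryw.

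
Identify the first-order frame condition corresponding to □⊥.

This is the Ver axiom.
Its frame correspondent is emptiness of R — ∀x ∀y ¬Rxy.

emptiness of R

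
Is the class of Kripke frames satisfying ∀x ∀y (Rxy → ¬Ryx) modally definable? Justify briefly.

Not definable by any modal formula

Any modally definable frame class is closed under surjective bounded morphisms.
The 5-cycle (worlds s,t,u,v,w with s→t→u→v→w→s) is asymmetric. Mapping every world to a single reflexive point • is a surjective bounded morphism, and the reflexive point is not asymmetric (R•• but asymmetry requires ¬R••).
So no modal formula (or set of formulas) defines exactly the asymmetric frames.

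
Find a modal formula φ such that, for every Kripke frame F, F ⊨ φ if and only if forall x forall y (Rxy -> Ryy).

The condition is shift-reflexivity. The T□ schema □(□ψ → ψ) defines it.

□(□ψ → ψ)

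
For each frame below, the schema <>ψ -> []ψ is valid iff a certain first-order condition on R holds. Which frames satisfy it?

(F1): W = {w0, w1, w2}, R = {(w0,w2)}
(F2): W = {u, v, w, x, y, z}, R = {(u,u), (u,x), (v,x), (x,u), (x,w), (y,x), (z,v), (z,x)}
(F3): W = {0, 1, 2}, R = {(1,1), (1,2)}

The schema corresponds to partial functionality: forall x forall y forall z (Rxy & Rxz -> y = z).
(F1): holds.
(F2): fails — u sees both u and x.
(F3): fails — 1 sees both 1 and 2.
Valid on: (F1).

(F1)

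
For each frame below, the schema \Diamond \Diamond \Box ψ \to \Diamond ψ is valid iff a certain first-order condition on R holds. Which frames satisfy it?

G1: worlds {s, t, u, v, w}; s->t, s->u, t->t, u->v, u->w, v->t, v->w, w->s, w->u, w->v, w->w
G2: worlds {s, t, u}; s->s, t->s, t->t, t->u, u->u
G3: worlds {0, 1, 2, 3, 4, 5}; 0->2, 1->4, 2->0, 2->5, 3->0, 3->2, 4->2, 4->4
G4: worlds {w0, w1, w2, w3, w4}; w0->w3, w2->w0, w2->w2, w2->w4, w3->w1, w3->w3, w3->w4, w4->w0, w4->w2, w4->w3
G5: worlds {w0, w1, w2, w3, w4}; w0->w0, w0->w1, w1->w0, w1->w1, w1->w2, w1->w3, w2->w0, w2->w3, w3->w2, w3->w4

Frame correspondent (Sahlqvist): \forall x \forall y (x R^2 y \to \exists w (yRw \wedge xRw)) — i.e. a generalized confluence (Geach) condition.
G1: fails — uR²s but no w* with sRw* and uRw*.
G2: condition met.
G3: fails — 0R²5 but no w with 5Rw and 0Rw.
G4: fails — w0R²w1 but no w with w1Rw and w0Rw.
G5: fails — w0R²w3 but no w with w3Rw and w0Rw.

G2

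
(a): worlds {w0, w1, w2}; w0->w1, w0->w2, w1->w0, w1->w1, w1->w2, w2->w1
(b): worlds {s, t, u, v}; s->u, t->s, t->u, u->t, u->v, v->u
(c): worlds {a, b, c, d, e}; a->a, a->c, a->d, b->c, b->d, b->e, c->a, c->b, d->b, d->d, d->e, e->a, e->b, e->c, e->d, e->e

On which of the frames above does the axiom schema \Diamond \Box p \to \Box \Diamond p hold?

(a)

Frame correspondent (Sahlqvist): \forall x \forall y \forall z (Rxy \wedge Rxz \to \exists w (Ryw \wedge Rzw)) — i.e. convergence.
(a): holds.
(b): fails — Rts and Rtu but s and u have no common successor.
(c): fails — Reb and Rec but b and c have no common successor.
Valid on: (a).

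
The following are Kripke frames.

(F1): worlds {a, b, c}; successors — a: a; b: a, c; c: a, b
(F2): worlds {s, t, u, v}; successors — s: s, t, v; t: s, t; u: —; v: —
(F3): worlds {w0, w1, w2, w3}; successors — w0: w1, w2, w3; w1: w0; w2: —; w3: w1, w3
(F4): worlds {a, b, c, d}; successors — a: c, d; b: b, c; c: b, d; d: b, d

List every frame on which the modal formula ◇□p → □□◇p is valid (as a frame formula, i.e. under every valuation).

Frame correspondent (Sahlqvist): ∀x ∀y ∀z ((xRy ∧ xR²z) → ∃w (yRw ∧ zRw)) — i.e. a generalized confluence (Geach) condition.
(F1): condition met.
(F2): fails — sRs, sR²v but no w with sRw and vRw.
(F3): fails — w0Rw1, w0R²w0 but no w with w1Rw and w0Rw.
(F4): condition met.

(F1), (F4)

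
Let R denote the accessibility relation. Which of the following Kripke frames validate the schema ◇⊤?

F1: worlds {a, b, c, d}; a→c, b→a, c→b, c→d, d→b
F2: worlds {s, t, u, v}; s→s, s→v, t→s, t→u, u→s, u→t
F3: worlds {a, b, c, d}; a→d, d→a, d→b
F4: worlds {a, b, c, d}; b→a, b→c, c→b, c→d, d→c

F1

This is the axiom for seriality; its first-order frame correspondent is ∀x ∃y Rxy.
F1: ✓.
F2: fails — world v has no successor.
F3: fails — world b has no successor.
F4: fails — world a has no successor.
Valid on: F1.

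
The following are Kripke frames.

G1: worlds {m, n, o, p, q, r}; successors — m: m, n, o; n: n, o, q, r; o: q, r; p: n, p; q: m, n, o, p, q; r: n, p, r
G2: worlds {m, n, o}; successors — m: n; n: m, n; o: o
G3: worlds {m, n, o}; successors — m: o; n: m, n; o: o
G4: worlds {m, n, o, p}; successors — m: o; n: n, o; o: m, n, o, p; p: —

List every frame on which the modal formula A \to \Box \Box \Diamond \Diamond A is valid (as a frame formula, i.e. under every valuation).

G2

This is the axiom for a generalized confluence (Geach) condition; its first-order frame correspondent is \forall x \forall z (x R^2 z \to \exists w (x = w \wedge z R^2 w)).
G1: fails — mR²r but no w with m=w and rR²w.
G2: condition met.
G3: fails — mR²o but no w with m=w and oR²w.
G4: fails — mR²p but no w with m=w and pR²w.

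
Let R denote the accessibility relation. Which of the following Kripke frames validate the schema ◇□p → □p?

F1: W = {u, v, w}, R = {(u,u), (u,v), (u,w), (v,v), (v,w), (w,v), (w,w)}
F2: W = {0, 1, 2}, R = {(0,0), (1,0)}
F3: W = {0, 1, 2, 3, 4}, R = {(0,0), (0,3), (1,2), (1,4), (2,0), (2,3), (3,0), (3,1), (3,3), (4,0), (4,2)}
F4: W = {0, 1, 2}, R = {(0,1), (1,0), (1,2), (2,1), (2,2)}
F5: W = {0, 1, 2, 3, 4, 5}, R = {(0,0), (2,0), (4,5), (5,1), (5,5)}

F2

Frame correspondent (Sahlqvist): ∀x ∀y ∀z (Rxy ∧ Rxz → Ryz) — i.e. the Euclidean property.
F1: fails — Ruv and Ruu but not Rvu.
F2: condition met.
F3: fails — R12 and R12 but not R22.
F4: fails — R01 and R01 but not R11.
F5: fails — R51 and R55 but not R15.
Valid on: F2.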